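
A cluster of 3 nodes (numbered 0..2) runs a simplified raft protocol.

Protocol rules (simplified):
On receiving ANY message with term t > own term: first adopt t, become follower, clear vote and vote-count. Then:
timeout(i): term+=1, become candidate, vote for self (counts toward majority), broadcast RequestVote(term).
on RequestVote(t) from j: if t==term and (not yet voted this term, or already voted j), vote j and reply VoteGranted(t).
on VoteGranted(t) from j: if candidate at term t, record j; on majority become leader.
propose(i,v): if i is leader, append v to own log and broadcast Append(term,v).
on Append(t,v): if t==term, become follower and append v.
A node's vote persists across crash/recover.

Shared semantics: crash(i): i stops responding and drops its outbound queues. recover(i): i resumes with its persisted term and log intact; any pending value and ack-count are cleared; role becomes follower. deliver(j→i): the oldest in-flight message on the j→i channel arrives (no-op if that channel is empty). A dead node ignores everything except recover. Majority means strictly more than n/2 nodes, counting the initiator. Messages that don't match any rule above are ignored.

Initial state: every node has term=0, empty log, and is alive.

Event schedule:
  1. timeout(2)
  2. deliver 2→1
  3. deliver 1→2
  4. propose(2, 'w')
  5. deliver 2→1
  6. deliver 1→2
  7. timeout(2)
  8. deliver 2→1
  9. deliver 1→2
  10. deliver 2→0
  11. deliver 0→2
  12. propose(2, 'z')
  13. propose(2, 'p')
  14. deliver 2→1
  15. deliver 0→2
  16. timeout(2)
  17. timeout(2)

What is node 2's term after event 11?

[1] timeout(2) → N2(cand t1 [-])
[2] deliver 2→1 → N1(foll t1 [-])
[3] deliver 1→2 → N2(lead t1 [-])
[4] propose(2,'w') → N2(lead t1 [w])
[5] deliver 2→1 → N1(foll t1 [w])
[6] deliver 1→2 → ∅
[7] timeout(2) → N2(cand t2 [w])
[8] deliver 2→1 → N1(foll t2 [w])
[9] deliver 1→2 → N2(lead t2 [w])
[10] deliver 2→0 → N0(foll t1 [-])
[11] deliver 0→2 → ∅

2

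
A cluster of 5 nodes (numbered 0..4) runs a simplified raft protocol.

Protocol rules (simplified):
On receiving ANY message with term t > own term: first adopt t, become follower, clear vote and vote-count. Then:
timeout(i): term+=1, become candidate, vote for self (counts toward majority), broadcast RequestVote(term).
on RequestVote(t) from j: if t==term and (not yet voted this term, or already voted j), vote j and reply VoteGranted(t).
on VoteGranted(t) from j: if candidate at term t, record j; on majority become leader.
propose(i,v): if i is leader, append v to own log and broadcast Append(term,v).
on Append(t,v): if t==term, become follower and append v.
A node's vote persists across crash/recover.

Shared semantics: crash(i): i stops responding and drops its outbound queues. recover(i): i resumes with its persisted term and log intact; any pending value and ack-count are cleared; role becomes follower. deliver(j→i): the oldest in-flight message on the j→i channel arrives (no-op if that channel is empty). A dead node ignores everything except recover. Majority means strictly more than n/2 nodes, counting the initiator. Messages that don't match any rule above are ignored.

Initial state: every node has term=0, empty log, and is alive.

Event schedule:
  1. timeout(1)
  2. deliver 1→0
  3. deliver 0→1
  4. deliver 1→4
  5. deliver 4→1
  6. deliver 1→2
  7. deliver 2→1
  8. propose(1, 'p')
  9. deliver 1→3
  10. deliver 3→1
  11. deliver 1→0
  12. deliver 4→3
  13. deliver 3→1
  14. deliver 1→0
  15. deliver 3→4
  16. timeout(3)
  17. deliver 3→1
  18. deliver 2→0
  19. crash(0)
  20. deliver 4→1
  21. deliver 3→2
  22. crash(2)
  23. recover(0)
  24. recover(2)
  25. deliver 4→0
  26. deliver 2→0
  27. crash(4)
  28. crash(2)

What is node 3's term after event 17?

[1] timeout(1) → N1(cand t1 [-])
[2] deliver 1→0 → N0(foll t1 [-])
[3] deliver 0→1 → ∅
[4] deliver 1→4 → N4(foll t1 [-])
[5] deliver 4→1 → N1(lead t1 [-])
[6] deliver 1→2 → N2(foll t1 [-])
[7] deliver 2→1 → ∅
[8] propose(1,'p') → N1(lead t1 [p])
[9] deliver 1→3 → N3(foll t1 [-])
[10] deliver 3→1 → ∅
[11] deliver 1→0 → N0(foll t1 [p])
[12] deliver 4→3 → ∅
[13] deliver 3→1 → ∅
[14] deliver 1→0 → ∅
[15] deliver 3→4 → ∅
[16] timeout(3) → N3(cand t2 [-])
[17] deliver 3→1 → N1(foll t2 [p])

2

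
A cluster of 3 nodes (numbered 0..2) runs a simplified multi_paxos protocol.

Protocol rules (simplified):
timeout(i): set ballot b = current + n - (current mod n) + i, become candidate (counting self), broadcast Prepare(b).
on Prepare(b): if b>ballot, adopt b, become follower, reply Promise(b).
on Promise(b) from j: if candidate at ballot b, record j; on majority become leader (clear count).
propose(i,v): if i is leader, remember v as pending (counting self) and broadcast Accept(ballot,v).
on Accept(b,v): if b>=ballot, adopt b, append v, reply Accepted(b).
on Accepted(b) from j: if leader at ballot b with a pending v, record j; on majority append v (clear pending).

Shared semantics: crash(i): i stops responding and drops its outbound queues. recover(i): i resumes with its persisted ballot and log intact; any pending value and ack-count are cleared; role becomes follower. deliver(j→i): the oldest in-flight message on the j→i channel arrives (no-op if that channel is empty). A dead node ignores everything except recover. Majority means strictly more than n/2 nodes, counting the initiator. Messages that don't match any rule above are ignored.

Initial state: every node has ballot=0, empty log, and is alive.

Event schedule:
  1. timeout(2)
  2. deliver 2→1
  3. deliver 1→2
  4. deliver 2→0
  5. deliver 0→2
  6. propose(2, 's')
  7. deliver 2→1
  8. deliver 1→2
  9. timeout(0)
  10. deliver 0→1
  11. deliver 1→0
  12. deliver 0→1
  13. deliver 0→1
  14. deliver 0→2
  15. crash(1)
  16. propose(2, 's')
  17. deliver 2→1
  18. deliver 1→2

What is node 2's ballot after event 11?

step 1 timeout(2): 2={cand,b=5,log=-}
step 2 deliver 2→1: 1={foll,b=5,log=-}
step 3 deliver 1→2: 2={lead,b=5,log=-}
step 4 deliver 2→0: 0={foll,b=5,log=-}
step 5 deliver 0→2: —
step 6 propose(2,'s'): —
step 7 deliver 2→1: 1={foll,b=5,log=s}
step 8 deliver 1→2: 2={lead,b=5,log=s}
step 9 timeout(0): 0={cand,b=6,log=-}
step 10 deliver 0→1: 1={foll,b=6,log=s}
step 11 deliver 1→0: 0={lead,b=6,log=-}

5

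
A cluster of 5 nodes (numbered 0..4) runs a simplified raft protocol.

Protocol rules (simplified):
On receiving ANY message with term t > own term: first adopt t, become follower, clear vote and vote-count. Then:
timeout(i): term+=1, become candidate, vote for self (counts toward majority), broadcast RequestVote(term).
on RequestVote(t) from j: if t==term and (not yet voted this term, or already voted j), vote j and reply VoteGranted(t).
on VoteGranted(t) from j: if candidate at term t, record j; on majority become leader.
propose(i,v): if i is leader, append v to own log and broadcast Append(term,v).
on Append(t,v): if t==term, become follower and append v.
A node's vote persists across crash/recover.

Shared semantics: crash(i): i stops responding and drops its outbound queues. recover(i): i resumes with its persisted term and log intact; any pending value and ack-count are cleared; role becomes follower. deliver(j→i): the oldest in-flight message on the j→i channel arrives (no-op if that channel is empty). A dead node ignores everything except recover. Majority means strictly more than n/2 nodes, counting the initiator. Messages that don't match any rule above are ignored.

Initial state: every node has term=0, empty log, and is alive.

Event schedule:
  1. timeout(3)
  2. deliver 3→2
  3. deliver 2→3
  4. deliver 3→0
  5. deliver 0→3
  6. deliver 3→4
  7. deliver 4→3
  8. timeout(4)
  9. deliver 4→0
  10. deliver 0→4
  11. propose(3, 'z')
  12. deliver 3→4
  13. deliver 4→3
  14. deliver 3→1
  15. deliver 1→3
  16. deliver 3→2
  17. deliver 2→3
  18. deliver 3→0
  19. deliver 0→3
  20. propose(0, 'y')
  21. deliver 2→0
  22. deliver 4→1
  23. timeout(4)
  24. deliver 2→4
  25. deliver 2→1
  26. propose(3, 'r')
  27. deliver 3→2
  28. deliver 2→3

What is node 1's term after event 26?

2

e1 timeout(3): 3[cand,t=1,-]
e2 deliver 3→2: 2[foll,t=1,-]
e3 deliver 2→3: ·
e4 deliver 3→0: 0[foll,t=1,-]
e5 deliver 0→3: 3[lead,t=1,-]
e6 deliver 3→4: 4[foll,t=1,-]
e7 deliver 4→3: ·
e8 timeout(4): 4[cand,t=2,-]
e9 deliver 4→0: 0[foll,t=2,-]
e10 deliver 0→4: ·
e11 propose(3,'z'): 3[lead,t=1,z]
e12 deliver 3→4: ·
e13 deliver 4→3: 3[foll,t=2,z]
e14 deliver 3→1: 1[foll,t=1,-]
e15 deliver 1→3: ·
e16 deliver 3→2: 2[foll,t=1,z]
e17 deliver 2→3: ·
e18 deliver 3→0: ·
e19 deliver 0→3: ·
e20 propose(0,'y'): ·
e21 deliver 2→0: ·
e22 deliver 4→1: 1[foll,t=2,-]
e23 timeout(4): 4[cand,t=3,-]
e24 deliver 2→4: ·
e25 deliver 2→1: ·
e26 propose(3,'r'): ·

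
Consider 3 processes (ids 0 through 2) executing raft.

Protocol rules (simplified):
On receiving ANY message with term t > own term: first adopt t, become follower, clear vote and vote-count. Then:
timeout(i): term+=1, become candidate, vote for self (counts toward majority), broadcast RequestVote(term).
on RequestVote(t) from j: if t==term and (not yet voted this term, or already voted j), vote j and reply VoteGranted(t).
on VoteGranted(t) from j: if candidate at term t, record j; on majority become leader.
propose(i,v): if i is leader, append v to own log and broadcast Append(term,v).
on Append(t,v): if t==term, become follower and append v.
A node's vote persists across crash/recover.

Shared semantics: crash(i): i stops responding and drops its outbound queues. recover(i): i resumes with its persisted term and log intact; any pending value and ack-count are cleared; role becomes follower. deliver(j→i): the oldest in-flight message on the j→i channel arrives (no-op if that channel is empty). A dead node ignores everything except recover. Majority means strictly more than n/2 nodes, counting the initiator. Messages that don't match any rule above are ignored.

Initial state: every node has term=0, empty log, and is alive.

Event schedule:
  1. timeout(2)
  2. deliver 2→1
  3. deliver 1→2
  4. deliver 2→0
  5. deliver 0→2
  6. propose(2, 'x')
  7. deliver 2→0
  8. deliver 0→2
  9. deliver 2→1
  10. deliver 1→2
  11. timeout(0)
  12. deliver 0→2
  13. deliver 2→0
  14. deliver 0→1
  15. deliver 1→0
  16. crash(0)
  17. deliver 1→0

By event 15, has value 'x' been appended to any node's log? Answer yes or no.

yes

1. timeout(2):  <2:cand t1 ->
2. deliver 2→1:  <1:foll t1 ->
3. deliver 1→2:  <2:lead t1 ->
4. deliver 2→0:  <0:foll t1 ->
5. deliver 0→2:  nop
6. propose(2,'x'):  <2:lead t1 x>
7. deliver 2→0:  <0:foll t1 x>
8. deliver 0→2:  nop
9. deliver 2→1:  <1:foll t1 x>
10. deliver 1→2:  nop
11. timeout(0):  <0:cand t2 x>
12. deliver 0→2:  <2:foll t2 x>
13. deliver 2→0:  <0:lead t2 x>
14. deliver 0→1:  <1:foll t2 x>
15. deliver 1→0:  nop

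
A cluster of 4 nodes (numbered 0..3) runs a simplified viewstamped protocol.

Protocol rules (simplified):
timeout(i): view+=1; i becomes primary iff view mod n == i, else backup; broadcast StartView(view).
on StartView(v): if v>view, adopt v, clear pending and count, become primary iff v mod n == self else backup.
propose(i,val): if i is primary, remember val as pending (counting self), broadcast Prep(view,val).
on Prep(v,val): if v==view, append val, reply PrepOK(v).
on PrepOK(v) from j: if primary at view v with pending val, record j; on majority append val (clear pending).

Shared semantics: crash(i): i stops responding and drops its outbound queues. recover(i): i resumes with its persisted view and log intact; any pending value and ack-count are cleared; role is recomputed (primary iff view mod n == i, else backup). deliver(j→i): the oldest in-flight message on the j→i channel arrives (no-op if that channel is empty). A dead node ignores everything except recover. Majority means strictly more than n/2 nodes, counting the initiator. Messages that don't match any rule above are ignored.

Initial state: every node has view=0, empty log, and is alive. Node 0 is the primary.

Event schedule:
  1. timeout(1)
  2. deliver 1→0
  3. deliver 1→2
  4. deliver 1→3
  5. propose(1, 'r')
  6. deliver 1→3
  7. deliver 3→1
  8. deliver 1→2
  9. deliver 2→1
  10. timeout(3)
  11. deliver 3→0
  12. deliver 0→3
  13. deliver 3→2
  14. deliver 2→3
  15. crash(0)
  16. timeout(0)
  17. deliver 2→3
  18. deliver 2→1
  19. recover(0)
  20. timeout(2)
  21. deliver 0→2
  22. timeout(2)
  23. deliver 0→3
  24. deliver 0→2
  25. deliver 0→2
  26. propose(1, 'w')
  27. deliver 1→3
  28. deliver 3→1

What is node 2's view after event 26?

4

after 1 — timeout(1): n1:prim/v1/[-]
after 2 — deliver 1→0: n0:back/v1/[-]
after 3 — deliver 1→2: n2:back/v1/[-]
after 4 — deliver 1→3: n3:back/v1/[-]
after 5 — propose(1,'r'): ·
after 6 — deliver 1→3: n3:back/v1/[r]
after 7 — deliver 3→1: ·
after 8 — deliver 1→2: n2:back/v1/[r]
after 9 — deliver 2→1: n1:prim/v1/[r]
after 10 — timeout(3): n3:back/v2/[r]
after 11 — deliver 3→0: n0:back/v2/[-]
after 12 — deliver 0→3: ·
after 13 — deliver 3→2: n2:prim/v2/[r]
after 14 — deliver 2→3: ·
after 15 — crash(0): n0:✗back/v2/[-]
after 16 — timeout(0): ·
after 17 — deliver 2→3: ·
after 18 — deliver 2→1: ·
after 19 — recover(0): n0:back/v2/[-]
after 20 — timeout(2): n2:back/v3/[r]
after 21 — deliver 0→2: ·
after 22 — timeout(2): n2:back/v4/[r]
after 23 — deliver 0→3: ·
after 24 — deliver 0→2: ·
after 25 — deliver 0→2: ·
after 26 — propose(1,'w'): ·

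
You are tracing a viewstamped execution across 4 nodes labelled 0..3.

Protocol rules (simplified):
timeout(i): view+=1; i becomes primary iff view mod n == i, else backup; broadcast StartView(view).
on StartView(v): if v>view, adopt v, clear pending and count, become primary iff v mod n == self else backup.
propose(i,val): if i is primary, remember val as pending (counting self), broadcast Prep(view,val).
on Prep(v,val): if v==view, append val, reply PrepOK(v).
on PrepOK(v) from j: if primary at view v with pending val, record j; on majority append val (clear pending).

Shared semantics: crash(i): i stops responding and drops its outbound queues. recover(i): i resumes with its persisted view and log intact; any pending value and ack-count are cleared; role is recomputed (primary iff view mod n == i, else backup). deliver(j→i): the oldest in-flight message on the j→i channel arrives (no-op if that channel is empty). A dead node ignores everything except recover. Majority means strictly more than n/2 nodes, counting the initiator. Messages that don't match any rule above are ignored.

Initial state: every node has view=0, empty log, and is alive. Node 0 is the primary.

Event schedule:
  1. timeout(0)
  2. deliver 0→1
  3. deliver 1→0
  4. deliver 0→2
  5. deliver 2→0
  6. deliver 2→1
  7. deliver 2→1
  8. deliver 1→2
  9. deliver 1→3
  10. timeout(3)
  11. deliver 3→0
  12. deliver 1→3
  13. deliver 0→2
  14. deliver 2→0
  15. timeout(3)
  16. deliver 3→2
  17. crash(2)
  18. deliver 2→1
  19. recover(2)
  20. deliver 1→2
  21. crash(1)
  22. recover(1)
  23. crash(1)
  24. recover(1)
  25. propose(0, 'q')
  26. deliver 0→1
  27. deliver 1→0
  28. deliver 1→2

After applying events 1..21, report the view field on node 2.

after 1 — timeout(0): n0:back/v1/[-]
after 2 — deliver 0→1: n1:prim/v1/[-]
after 3 — deliver 1→0: ·
after 4 — deliver 0→2: n2:back/v1/[-]
after 5 — deliver 2→0: ·
after 6 — deliver 2→1: ·
after 7 — deliver 2→1: ·
after 8 — deliver 1→2: ·
after 9 — deliver 1→3: ·
after 10 — timeout(3): n3:back/v1/[-]
after 11 — deliver 3→0: ·
after 12 — deliver 1→3: ·
after 13 — deliver 0→2: ·
after 14 — deliver 2→0: ·
after 15 — timeout(3): n3:back/v2/[-]
after 16 — deliver 3→2: ·
after 17 — crash(2): n2:✗back/v1/[-]
after 18 — deliver 2→1: ·
after 19 — recover(2): n2:back/v1/[-]
after 20 — deliver 1→2: ·
after 21 — crash(1): n1:✗prim/v1/[-]

1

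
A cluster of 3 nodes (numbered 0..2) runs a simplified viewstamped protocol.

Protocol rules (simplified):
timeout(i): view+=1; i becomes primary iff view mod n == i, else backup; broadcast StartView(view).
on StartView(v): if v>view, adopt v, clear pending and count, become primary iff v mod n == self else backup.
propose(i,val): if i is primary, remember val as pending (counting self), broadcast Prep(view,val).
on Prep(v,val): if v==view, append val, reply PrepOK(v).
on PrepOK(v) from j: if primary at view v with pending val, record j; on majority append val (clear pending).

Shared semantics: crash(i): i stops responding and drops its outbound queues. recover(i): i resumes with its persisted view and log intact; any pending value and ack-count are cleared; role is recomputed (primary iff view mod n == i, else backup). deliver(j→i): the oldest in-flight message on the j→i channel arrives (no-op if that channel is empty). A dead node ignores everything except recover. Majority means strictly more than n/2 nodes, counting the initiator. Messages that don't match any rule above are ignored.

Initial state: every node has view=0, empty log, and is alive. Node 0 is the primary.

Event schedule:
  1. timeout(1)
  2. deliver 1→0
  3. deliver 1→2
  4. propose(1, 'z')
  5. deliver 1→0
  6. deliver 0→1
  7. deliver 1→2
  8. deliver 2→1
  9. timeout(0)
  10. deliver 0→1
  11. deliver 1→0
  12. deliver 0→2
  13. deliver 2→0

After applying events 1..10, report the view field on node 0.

after 1 — timeout(1): n1:prim/v1/[-]
after 2 — deliver 1→0: n0:back/v1/[-]
after 3 — deliver 1→2: n2:back/v1/[-]
after 4 — propose(1,'z'): ·
after 5 — deliver 1→0: n0:back/v1/[z]
after 6 — deliver 0→1: n1:prim/v1/[z]
after 7 — deliver 1→2: n2:back/v1/[z]
after 8 — deliver 2→1: ·
after 9 — timeout(0): n0:back/v2/[z]
after 10 — deliver 0→1: n1:back/v2/[z]

2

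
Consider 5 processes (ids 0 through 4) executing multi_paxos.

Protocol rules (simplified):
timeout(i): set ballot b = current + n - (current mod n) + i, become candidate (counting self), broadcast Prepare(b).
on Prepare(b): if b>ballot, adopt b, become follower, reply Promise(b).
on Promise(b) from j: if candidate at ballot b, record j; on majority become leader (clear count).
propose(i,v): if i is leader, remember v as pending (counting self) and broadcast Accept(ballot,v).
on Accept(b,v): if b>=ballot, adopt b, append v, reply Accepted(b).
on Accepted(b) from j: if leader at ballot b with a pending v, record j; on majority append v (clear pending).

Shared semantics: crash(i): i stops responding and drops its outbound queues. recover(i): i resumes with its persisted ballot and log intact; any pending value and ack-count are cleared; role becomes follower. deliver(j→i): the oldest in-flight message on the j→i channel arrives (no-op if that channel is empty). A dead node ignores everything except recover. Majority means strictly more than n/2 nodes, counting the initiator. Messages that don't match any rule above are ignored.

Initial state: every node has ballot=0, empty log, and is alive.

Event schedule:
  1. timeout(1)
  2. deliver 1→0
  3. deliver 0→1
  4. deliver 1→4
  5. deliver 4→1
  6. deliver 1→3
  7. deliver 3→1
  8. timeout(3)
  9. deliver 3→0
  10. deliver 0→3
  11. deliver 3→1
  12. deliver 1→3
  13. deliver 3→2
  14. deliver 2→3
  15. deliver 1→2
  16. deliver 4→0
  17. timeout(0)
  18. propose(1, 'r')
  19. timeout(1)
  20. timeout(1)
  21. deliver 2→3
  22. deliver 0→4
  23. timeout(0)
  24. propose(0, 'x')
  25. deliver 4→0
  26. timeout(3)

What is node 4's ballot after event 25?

step 1 timeout(1): 1={cand,b=6,log=-}
step 2 deliver 1→0: 0={foll,b=6,log=-}
step 3 deliver 0→1: —
step 4 deliver 1→4: 4={foll,b=6,log=-}
step 5 deliver 4→1: 1={lead,b=6,log=-}
step 6 deliver 1→3: 3={foll,b=6,log=-}
step 7 deliver 3→1: —
step 8 timeout(3): 3={cand,b=13,log=-}
step 9 deliver 3→0: 0={foll,b=13,log=-}
step 10 deliver 0→3: —
step 11 deliver 3→1: 1={foll,b=13,log=-}
step 12 deliver 1→3: 3={lead,b=13,log=-}
step 13 deliver 3→2: 2={foll,b=13,log=-}
step 14 deliver 2→3: —
step 15 deliver 1→2: —
step 16 deliver 4→0: —
step 17 timeout(0): 0={cand,b=15,log=-}
step 18 propose(1,'r'): —
step 19 timeout(1): 1={cand,b=16,log=-}
step 20 timeout(1): 1={cand,b=21,log=-}
step 21 deliver 2→3: —
step 22 deliver 0→4: 4={foll,b=15,log=-}
step 23 timeout(0): 0={cand,b=20,log=-}
step 24 propose(0,'x'): —
step 25 deliver 4→0: —

15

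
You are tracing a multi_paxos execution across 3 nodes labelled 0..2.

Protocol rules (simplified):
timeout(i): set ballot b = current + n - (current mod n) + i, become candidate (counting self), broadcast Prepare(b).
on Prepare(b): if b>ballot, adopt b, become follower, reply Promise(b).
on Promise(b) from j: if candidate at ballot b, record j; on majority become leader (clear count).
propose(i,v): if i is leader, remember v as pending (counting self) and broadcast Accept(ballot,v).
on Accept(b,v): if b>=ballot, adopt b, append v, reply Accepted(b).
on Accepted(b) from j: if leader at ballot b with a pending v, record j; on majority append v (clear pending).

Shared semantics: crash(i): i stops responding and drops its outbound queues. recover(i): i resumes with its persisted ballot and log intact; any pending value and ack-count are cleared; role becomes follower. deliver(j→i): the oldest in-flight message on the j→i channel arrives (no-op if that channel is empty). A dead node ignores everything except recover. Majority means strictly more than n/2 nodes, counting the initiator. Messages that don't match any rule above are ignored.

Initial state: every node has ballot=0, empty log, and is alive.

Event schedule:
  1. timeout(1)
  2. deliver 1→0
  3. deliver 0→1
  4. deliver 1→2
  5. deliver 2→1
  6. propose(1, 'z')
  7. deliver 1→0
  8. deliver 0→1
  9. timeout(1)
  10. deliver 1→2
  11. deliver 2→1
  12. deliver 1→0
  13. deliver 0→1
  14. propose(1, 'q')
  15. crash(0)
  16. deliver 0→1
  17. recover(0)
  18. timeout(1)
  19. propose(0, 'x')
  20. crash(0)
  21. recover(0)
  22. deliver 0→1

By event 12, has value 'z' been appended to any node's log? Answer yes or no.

yes

e1 timeout(1): 1[cand,b=4,-]
e2 deliver 1→0: 0[foll,b=4,-]
e3 deliver 0→1: 1[lead,b=4,-]
e4 deliver 1→2: 2[foll,b=4,-]
e5 deliver 2→1: ·
e6 propose(1,'z'): ·
e7 deliver 1→0: 0[foll,b=4,z]
e8 deliver 0→1: 1[lead,b=4,z]
e9 timeout(1): 1[cand,b=7,z]
e10 deliver 1→2: 2[foll,b=4,z]
e11 deliver 2→1: ·
e12 deliver 1→0: 0[foll,b=7,z]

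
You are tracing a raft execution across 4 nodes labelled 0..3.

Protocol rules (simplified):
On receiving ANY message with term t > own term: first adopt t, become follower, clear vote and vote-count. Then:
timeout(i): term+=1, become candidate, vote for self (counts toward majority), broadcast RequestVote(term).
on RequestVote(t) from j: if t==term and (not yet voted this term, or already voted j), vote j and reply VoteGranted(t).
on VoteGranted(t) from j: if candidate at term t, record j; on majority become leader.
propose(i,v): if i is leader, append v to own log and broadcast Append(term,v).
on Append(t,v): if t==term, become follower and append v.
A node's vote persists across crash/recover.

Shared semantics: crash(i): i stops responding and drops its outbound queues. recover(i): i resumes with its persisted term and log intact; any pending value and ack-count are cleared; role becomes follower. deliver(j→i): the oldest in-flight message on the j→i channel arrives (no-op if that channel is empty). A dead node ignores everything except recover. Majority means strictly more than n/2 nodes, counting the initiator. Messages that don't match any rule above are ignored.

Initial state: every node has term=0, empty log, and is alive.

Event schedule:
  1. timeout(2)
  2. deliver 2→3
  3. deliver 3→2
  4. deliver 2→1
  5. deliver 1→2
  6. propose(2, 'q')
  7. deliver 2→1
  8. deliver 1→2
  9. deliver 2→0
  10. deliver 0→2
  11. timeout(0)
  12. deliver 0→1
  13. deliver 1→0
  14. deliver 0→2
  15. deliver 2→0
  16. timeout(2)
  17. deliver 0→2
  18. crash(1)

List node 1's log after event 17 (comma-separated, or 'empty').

1. timeout(2):  <2:cand t1 ->
2. deliver 2→3:  <3:foll t1 ->
3. deliver 3→2:  nop
4. deliver 2→1:  <1:foll t1 ->
5. deliver 1→2:  <2:lead t1 ->
6. propose(2,'q'):  <2:lead t1 q>
7. deliver 2→1:  <1:foll t1 q>
8. deliver 1→2:  nop
9. deliver 2→0:  <0:foll t1 ->
10. deliver 0→2:  nop
11. timeout(0):  <0:cand t2 ->
12. deliver 0→1:  <1:foll t2 q>
13. deliver 1→0:  nop
14. deliver 0→2:  <2:foll t2 q>
15. deliver 2→0:  nop
16. timeout(2):  <2:cand t3 q>
17. deliver 0→2:  nop

q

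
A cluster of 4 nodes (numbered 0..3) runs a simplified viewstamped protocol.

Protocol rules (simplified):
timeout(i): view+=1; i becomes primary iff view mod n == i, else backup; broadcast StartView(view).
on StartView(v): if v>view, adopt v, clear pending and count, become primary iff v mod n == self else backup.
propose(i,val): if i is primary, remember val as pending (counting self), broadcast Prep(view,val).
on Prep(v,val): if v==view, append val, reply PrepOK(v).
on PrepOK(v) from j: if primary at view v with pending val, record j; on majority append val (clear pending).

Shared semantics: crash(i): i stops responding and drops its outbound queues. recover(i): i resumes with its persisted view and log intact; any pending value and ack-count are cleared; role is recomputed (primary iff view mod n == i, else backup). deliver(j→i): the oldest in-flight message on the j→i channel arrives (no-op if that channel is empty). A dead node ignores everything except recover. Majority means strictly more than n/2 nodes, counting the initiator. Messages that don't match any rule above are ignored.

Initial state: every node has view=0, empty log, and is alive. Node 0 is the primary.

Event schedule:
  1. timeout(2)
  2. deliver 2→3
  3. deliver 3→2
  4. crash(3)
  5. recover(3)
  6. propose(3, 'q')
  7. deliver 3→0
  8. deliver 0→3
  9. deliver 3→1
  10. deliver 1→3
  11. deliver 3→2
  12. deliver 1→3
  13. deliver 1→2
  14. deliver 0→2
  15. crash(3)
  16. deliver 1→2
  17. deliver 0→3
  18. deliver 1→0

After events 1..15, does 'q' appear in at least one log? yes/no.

step 1 timeout(2): 2={back,v=1,log=-}
step 2 deliver 2→3: 3={back,v=1,log=-}
step 3 deliver 3→2: —
step 4 crash(3): 3={✗back,v=1,log=-}
step 5 recover(3): 3={back,v=1,log=-}
step 6 propose(3,'q'): —
step 7 deliver 3→0: —
step 8 deliver 0→3: —
step 9 deliver 3→1: —
step 10 deliver 1→3: —
step 11 deliver 3→2: —
step 12 deliver 1→3: —
step 13 deliver 1→2: —
step 14 deliver 0→2: —
step 15 crash(3): 3={✗back,v=1,log=-}

no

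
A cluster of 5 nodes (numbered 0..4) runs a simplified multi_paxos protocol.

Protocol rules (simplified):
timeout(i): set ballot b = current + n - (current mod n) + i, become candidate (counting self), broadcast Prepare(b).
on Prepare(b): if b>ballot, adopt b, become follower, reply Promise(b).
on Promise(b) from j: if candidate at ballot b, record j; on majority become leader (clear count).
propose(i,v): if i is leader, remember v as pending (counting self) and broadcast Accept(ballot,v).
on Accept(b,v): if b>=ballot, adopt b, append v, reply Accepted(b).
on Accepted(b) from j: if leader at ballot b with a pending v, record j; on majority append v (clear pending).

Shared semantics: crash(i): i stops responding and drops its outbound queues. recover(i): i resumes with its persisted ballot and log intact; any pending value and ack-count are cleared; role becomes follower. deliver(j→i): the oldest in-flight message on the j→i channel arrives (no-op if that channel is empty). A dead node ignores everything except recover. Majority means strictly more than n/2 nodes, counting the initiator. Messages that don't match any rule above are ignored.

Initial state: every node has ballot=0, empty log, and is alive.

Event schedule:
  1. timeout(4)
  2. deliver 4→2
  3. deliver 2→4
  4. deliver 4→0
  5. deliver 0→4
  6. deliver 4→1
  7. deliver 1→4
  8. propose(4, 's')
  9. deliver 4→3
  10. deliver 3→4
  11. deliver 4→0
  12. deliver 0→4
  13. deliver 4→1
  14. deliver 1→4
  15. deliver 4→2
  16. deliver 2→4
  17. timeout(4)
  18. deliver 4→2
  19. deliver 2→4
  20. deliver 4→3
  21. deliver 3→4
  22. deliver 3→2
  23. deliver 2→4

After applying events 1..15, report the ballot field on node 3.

9

step 1 timeout(4): 4={cand,b=9,log=-}
step 2 deliver 4→2: 2={foll,b=9,log=-}
step 3 deliver 2→4: —
step 4 deliver 4→0: 0={foll,b=9,log=-}
step 5 deliver 0→4: 4={lead,b=9,log=-}
step 6 deliver 4→1: 1={foll,b=9,log=-}
step 7 deliver 1→4: —
step 8 propose(4,'s'): —
step 9 deliver 4→3: 3={foll,b=9,log=-}
step 10 deliver 3→4: —
step 11 deliver 4→0: 0={foll,b=9,log=s}
step 12 deliver 0→4: —
step 13 deliver 4→1: 1={foll,b=9,log=s}
step 14 deliver 1→4: 4={lead,b=9,log=s}
step 15 deliver 4→2: 2={foll,b=9,log=s}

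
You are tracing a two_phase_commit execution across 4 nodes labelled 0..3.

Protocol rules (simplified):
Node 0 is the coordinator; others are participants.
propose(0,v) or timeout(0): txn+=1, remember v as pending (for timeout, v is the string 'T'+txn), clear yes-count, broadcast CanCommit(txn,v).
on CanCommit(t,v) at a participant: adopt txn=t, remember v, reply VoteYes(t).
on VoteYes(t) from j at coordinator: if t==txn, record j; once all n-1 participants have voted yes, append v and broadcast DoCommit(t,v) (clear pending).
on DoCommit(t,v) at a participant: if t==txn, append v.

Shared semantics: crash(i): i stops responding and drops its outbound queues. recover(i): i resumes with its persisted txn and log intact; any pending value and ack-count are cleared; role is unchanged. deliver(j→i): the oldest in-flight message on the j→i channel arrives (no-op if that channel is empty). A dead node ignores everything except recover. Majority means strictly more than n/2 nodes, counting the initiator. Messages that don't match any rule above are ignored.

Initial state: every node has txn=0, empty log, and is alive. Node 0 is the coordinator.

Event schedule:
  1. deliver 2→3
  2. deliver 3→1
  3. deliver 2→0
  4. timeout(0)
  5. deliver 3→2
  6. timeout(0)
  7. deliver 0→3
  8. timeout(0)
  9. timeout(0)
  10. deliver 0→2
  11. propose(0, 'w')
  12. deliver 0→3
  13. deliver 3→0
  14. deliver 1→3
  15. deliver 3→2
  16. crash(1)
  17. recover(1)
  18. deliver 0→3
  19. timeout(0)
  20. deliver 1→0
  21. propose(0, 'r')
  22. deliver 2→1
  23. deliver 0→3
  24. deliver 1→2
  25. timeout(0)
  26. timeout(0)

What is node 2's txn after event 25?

1

e1 deliver 2→3: ·
e2 deliver 3→1: ·
e3 deliver 2→0: ·
e4 timeout(0): 0[coor,t=1,-]
e5 deliver 3→2: ·
e6 timeout(0): 0[coor,t=2,-]
e7 deliver 0→3: 3[part,t=1,-]
e8 timeout(0): 0[coor,t=3,-]
e9 timeout(0): 0[coor,t=4,-]
e10 deliver 0→2: 2[part,t=1,-]
e11 propose(0,'w'): 0[coor,t=5,-]
e12 deliver 0→3: 3[part,t=2,-]
e13 deliver 3→0: ·
e14 deliver 1→3: ·
e15 deliver 3→2: ·
e16 crash(1): 1[✗part,t=0,-]
e17 recover(1): 1[part,t=0,-]
e18 deliver 0→3: 3[part,t=3,-]
e19 timeout(0): 0[coor,t=6,-]
e20 deliver 1→0: ·
e21 propose(0,'r'): 0[coor,t=7,-]
e22 deliver 2→1: ·
e23 deliver 0→3: 3[part,t=4,-]
e24 deliver 1→2: ·
e25 timeout(0): 0[coor,t=8,-]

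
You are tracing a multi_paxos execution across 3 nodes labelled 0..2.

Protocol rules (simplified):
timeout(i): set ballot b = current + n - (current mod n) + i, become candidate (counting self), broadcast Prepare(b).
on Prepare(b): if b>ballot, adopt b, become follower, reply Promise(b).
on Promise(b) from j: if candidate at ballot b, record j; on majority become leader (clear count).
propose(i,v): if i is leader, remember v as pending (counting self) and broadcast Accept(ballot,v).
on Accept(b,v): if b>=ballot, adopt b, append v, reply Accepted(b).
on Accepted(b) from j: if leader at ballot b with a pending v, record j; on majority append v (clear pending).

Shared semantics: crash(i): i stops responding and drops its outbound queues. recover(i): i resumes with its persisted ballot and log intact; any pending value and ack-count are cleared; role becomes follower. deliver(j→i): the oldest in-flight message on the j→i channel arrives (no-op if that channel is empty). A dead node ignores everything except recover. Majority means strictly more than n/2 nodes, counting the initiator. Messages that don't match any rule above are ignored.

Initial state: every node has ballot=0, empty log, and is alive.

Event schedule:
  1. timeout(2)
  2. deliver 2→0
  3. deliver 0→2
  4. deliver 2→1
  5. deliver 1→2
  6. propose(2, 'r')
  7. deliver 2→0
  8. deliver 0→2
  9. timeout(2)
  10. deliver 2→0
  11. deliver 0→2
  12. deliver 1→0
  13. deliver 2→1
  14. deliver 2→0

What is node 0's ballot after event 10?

after 1 — timeout(2): n2:cand/b5/[-]
after 2 — deliver 2→0: n0:foll/b5/[-]
after 3 — deliver 0→2: n2:lead/b5/[-]
after 4 — deliver 2→1: n1:foll/b5/[-]
after 5 — deliver 1→2: ·
after 6 — propose(2,'r'): ·
after 7 — deliver 2→0: n0:foll/b5/[r]
after 8 — deliver 0→2: n2:lead/b5/[r]
after 9 — timeout(2): n2:cand/b8/[r]
after 10 — deliver 2→0: n0:foll/b8/[r]

8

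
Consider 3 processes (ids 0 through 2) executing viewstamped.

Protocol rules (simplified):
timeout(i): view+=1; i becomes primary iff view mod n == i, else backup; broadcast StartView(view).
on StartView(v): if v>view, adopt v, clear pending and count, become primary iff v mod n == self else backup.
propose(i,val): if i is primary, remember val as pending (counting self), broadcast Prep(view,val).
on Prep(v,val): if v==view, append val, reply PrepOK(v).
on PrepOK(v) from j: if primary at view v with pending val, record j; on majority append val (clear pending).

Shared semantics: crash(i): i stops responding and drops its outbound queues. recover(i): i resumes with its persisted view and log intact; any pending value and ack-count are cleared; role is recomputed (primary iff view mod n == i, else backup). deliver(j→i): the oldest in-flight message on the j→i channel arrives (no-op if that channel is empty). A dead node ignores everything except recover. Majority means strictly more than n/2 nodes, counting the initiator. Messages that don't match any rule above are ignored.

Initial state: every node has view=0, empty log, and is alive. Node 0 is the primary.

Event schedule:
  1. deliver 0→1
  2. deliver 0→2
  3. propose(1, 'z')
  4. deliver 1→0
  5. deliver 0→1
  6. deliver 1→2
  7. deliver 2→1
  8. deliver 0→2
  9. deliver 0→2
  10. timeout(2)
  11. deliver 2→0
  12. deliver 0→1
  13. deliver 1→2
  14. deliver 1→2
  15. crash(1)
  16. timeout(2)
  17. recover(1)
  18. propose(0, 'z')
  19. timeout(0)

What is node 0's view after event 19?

2

[1] deliver 0→1 → ∅
[2] deliver 0→2 → ∅
[3] propose(1,'z') → ∅
[4] deliver 1→0 → ∅
[5] deliver 0→1 → ∅
[6] deliver 1→2 → ∅
[7] deliver 2→1 → ∅
[8] deliver 0→2 → ∅
[9] deliver 0→2 → ∅
[10] timeout(2) → N2(back v1 [-])
[11] deliver 2→0 → N0(back v1 [-])
[12] deliver 0→1 → ∅
[13] deliver 1→2 → ∅
[14] deliver 1→2 → ∅
[15] crash(1) → N1(✗back v0 [-])
[16] timeout(2) → N2(prim v2 [-])
[17] recover(1) → N1(back v0 [-])
[18] propose(0,'z') → ∅
[19] timeout(0) → N0(back v2 [-])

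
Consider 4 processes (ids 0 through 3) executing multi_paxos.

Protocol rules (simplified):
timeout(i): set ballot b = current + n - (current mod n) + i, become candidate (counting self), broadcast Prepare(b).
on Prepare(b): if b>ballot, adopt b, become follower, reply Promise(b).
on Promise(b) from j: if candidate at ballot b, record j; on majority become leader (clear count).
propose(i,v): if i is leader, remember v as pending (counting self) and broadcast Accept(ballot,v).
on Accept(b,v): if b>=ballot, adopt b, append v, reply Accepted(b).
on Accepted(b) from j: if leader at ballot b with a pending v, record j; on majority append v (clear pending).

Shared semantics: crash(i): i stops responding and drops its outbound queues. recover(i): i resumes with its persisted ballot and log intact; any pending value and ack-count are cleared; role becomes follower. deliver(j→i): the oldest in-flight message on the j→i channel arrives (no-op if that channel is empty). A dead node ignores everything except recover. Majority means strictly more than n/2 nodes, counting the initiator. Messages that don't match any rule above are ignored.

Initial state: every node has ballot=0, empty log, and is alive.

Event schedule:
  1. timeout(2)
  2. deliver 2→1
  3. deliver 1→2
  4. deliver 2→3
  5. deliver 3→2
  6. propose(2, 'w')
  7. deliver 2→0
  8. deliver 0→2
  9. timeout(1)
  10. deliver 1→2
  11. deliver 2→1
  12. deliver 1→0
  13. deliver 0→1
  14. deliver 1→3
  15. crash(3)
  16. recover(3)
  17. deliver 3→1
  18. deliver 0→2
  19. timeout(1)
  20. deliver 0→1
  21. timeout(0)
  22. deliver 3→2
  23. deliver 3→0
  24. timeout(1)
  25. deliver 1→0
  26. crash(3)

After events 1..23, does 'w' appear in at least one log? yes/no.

[1] timeout(2) → N2(cand b6 [-])
[2] deliver 2→1 → N1(foll b6 [-])
[3] deliver 1→2 → ∅
[4] deliver 2→3 → N3(foll b6 [-])
[5] deliver 3→2 → N2(lead b6 [-])
[6] propose(2,'w') → ∅
[7] deliver 2→0 → N0(foll b6 [-])
[8] deliver 0→2 → ∅
[9] timeout(1) → N1(cand b9 [-])
[10] deliver 1→2 → N2(foll b9 [-])
[11] deliver 2→1 → ∅
[12] deliver 1→0 → N0(foll b9 [-])
[13] deliver 0→1 → ∅
[14] deliver 1→3 → N3(foll b9 [-])
[15] crash(3) → N3(✗foll b9 [-])
[16] recover(3) → N3(foll b9 [-])
[17] deliver 3→1 → ∅
[18] deliver 0→2 → ∅
[19] timeout(1) → N1(cand b13 [-])
[20] deliver 0→1 → ∅
[21] timeout(0) → N0(cand b12 [-])
[22] deliver 3→2 → ∅
[23] deliver 3→0 → ∅

no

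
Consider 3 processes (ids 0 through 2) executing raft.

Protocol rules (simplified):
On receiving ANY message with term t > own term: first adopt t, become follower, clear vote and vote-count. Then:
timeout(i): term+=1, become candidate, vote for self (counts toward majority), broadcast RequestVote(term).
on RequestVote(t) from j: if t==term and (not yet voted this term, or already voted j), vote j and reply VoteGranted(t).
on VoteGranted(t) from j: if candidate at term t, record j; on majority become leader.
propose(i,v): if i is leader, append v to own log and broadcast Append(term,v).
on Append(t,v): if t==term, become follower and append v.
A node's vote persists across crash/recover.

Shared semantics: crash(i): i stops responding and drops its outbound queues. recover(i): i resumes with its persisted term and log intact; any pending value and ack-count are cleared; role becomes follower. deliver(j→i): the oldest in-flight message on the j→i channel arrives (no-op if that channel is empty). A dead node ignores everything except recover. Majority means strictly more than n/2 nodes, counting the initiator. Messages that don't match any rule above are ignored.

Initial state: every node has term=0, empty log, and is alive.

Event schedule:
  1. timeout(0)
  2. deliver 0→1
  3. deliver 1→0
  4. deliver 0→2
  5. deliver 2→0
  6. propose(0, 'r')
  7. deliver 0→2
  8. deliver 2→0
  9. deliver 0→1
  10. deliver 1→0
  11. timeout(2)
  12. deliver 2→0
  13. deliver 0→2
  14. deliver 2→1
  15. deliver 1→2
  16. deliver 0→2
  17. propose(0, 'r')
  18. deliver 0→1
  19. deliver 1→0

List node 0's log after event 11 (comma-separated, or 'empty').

r

[1] timeout(0) → N0(cand t1 [-])
[2] deliver 0→1 → N1(foll t1 [-])
[3] deliver 1→0 → N0(lead t1 [-])
[4] deliver 0→2 → N2(foll t1 [-])
[5] deliver 2→0 → ∅
[6] propose(0,'r') → N0(lead t1 [r])
[7] deliver 0→2 → N2(foll t1 [r])
[8] deliver 2→0 → ∅
[9] deliver 0→1 → N1(foll t1 [r])
[10] deliver 1→0 → ∅
[11] timeout(2) → N2(cand t2 [r])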